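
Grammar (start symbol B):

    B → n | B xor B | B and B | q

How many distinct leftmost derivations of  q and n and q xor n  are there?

5

Parse trees for q and n and q xor n:
  [B [B [B q] and [B [B n] and [B q]]] xor [B n]]
  [B [B [B [B q] and [B n]] and [B q]] xor [B n]]
  [B [B q] and [B [B [B n] and [B q]] xor [B n]]]
  [B [B q] and [B [B n] and [B [B q] xor [B n]]]]
  [B [B [B q] and [B n]] and [B [B q] xor [B n]]]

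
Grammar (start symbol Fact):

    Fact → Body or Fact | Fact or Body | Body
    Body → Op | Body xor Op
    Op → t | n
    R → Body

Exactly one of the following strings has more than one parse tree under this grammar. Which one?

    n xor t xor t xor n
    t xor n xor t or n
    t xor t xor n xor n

n xor t xor t xor n: 1 tree
t xor n xor t or n: 2 trees
t xor t xor n xor n: 1 tree

t xor n xor t or n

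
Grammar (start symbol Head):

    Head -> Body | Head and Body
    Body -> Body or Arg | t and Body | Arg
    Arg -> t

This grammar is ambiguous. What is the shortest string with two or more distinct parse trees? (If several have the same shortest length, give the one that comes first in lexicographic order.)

t and t

length 1: no string has ≥2 trees
length 3: t and t has 2 parse trees

Two derivations of t and t:
  Head ⇒ Body ⇒ t and Body ⇒ t and Arg ⇒ t and t
  Head ⇒ Head and Body ⇒ Body and Body ⇒ Arg and Body ⇒ t and Body ⇒ t and Arg ⇒ t and t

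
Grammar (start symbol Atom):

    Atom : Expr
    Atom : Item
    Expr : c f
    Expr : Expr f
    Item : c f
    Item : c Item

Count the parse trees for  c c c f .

1

Parse trees for c c c f:
  [Atom [Item c [Item c [Item c f]]]]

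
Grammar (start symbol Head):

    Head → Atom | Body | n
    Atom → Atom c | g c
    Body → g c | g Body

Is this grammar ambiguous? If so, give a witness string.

Witness: g c

Derivation 1: Head ⇒ Atom ⇒ g c
Derivation 2: Head ⇒ Body ⇒ g c

Two distinct leftmost derivations for the same string.

Ambiguous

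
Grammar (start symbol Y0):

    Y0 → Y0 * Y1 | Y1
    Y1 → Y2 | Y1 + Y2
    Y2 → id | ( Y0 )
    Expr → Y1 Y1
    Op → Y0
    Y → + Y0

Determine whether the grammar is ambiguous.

Unambiguous

Only Y0, Y1, Y2 are reachable from Y0; ignoring the rest: Y0 → Y0 * Y1 | Y1  ;  Y1 → Y1 + Y2 | Y2  — a left-associative chain with Y2 at the bottom. Each string factors uniquely by precedence.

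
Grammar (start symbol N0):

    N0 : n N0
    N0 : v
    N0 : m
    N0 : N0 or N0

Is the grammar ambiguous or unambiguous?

Ambiguous

Witness: n m or m

Derivation 1: N0 ⇒ n N0 ⇒ n N0 or N0 ⇒ n m or N0 ⇒ n m or m
Derivation 2: N0 ⇒ N0 or N0 ⇒ n N0 or N0 ⇒ n m or N0 ⇒ n m or m

Two distinct leftmost derivations for the same string.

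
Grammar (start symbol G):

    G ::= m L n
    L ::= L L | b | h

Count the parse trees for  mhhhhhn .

Parse trees for mhhhhhn (showing first 6 of 14):
  [G m [L [L h] [L [L h] [L [L h] [L [L h] [L h]]]]] n]
  [G m [L [L h] [L [L h] [L [L [L h] [L h]] [L h]]]] n]
  [G m [L [L h] [L [L [L h] [L h]] [L [L h] [L h]]]] n]
  [G m [L [L h] [L [L [L h] [L [L h] [L h]]] [L h]]] n]
  [G m [L [L h] [L [L [L [L h] [L h]] [L h]] [L h]]] n]
  [G m [L [L [L h] [L h]] [L [L h] [L [L h] [L h]]]] n]

14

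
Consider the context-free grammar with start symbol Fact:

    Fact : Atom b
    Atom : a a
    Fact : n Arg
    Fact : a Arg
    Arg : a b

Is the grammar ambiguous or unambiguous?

Ambiguous

Witness: a a b

Derivation 1: Fact ⇒ Atom b ⇒ a a b
Derivation 2: Fact ⇒ a Arg ⇒ a a b

Two distinct leftmost derivations for the same string.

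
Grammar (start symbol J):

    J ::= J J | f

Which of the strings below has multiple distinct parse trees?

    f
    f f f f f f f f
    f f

f: 1 tree
f f f f f f f f: 429 trees
f f: 1 tree

f f f f f f f f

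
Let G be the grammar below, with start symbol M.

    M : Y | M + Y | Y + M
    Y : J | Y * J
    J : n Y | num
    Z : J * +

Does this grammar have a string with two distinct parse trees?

Witness: num + num

Derivation 1: M ⇒ M + Y ⇒ Y + Y ⇒ J + Y ⇒ num + Y ⇒ num + J ⇒ num + num
Derivation 2: M ⇒ Y + M ⇒ J + M ⇒ num + M ⇒ num + Y ⇒ num + J ⇒ num + num

Two distinct leftmost derivations for the same string.

Ambiguous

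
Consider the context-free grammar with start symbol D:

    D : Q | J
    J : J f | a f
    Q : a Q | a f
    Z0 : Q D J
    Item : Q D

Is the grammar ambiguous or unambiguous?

Ambiguous

Witness: a f

Derivation 1: D ⇒ Q ⇒ a f
Derivation 2: D ⇒ J ⇒ a f

Two distinct leftmost derivations for the same string.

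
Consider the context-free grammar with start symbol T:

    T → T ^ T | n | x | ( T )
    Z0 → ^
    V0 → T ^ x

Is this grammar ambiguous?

Ambiguous

Witness: n ^ n ^ n

Derivation 1: T ⇒ T ^ T ⇒ T ^ T ^ T ⇒ n ^ T ^ T ⇒ n ^ n ^ T ⇒ n ^ n ^ n
Derivation 2: T ⇒ T ^ T ⇒ n ^ T ⇒ n ^ T ^ T ⇒ n ^ n ^ T ⇒ n ^ n ^ n

Two distinct leftmost derivations for the same string.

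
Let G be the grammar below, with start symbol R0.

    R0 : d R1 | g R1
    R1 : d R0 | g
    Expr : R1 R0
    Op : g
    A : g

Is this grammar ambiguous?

Unambiguous

(Expr, Op, A are unreachable from R0, so their rules don't affect L(R0).) Restricted to the reachable nonterminals, every rule has the form A → t or A → t B, and no two rules for the same A share a first terminal. The grammar encodes a DFA — one run per string.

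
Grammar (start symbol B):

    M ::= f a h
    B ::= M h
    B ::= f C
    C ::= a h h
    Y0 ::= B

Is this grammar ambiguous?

Ambiguous

Witness: f a h h

Derivation 1: B ⇒ M h ⇒ f a h h
Derivation 2: B ⇒ f C ⇒ f a h h

Two distinct leftmost derivations for the same string.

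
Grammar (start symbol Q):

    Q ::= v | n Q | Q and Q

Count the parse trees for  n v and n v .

2

Parse trees for n v and n v:
  [Q n [Q [Q v] and [Q n [Q v]]]]
  [Q [Q n [Q v]] and [Q n [Q v]]]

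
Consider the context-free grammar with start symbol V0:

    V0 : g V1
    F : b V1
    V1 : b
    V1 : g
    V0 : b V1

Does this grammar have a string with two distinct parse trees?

Unambiguous

Only V0, V1 are reachable from V0; ignoring the rest: Each reachable nonterminal has at most one production per leading terminal, and all productions are right-linear; the derivation is determined token-by-token.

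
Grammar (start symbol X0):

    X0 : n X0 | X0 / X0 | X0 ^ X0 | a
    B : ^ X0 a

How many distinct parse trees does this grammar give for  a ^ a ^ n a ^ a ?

Parse trees for a ^ a ^ n a ^ a:
  [X0 [X0 a] ^ [X0 [X0 a] ^ [X0 n [X0 [X0 a] ^ [X0 a]]]]]
  [X0 [X0 a] ^ [X0 [X0 a] ^ [X0 [X0 n [X0 a]] ^ [X0 a]]]]
  [X0 [X0 a] ^ [X0 [X0 [X0 a] ^ [X0 n [X0 a]]] ^ [X0 a]]]
  [X0 [X0 [X0 a] ^ [X0 a]] ^ [X0 n [X0 [X0 a] ^ [X0 a]]]]
  [X0 [X0 [X0 a] ^ [X0 a]] ^ [X0 [X0 n [X0 a]] ^ [X0 a]]]
  [X0 [X0 [X0 a] ^ [X0 [X0 a] ^ [X0 n [X0 a]]]] ^ [X0 a]]
  [X0 [X0 [X0 [X0 a] ^ [X0 a]] ^ [X0 n [X0 a]]] ^ [X0 a]]

7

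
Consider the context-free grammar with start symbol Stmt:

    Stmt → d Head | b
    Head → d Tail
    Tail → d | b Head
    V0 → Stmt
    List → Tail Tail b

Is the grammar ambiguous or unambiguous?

Unambiguous

(V0, List are unreachable from Stmt, so their rules don't affect L(Stmt).) The reachable rules are right-linear with at most one rule per (nonterminal, next-terminal) pair. Each input token forces the next rule, so parsing is deterministic.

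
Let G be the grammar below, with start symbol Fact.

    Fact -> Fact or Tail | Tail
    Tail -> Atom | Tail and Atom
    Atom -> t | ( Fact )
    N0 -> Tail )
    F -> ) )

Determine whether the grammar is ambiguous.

Unambiguous

Only Fact, Tail, Atom are reachable from Fact; ignoring the rest: The grammar is stratified — Fact handles 'or' (left-recursive), Tail handles 'and', Atom atoms. Each operator has a fixed associativity and precedence level, so every string has one parse.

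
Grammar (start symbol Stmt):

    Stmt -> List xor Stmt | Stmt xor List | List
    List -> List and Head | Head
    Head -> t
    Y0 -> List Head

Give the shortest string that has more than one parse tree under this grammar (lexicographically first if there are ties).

t xor t

length 1: no string has ≥2 trees
length 3: t xor t has 2 parse trees

Two derivations of t xor t:
  Stmt ⇒ List xor Stmt ⇒ Head xor Stmt ⇒ t xor Stmt ⇒ t xor List ⇒ t xor Head ⇒ t xor t
  Stmt ⇒ Stmt xor List ⇒ List xor List ⇒ Head xor List ⇒ t xor List ⇒ t xor Head ⇒ t xor t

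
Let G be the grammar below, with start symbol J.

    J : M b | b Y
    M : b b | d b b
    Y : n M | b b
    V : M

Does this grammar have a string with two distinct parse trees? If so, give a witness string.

Ambiguous

Witness: b b b

Derivation 1: J ⇒ M b ⇒ b b b
Derivation 2: J ⇒ b Y ⇒ b b b

Two distinct leftmost derivations for the same string.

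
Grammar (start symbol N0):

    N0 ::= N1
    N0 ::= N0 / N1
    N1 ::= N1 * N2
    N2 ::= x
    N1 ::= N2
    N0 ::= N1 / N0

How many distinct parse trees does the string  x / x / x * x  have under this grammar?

Parse trees for x / x / x * x:
  [N0 [N0 [N0 [N1 [N2 x]]] / [N1 [N2 x]]] / [N1 [N1 [N2 x]] * [N2 x]]]
  [N0 [N0 [N1 [N2 x]] / [N0 [N1 [N2 x]]]] / [N1 [N1 [N2 x]] * [N2 x]]]
  [N0 [N1 [N2 x]] / [N0 [N0 [N1 [N2 x]]] / [N1 [N1 [N2 x]] * [N2 x]]]]
  [N0 [N1 [N2 x]] / [N0 [N1 [N2 x]] / [N0 [N1 [N1 [N2 x]] * [N2 x]]]]]

4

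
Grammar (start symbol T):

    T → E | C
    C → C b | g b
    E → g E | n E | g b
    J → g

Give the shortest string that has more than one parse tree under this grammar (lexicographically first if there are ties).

length 2: g b has 2 parse trees

Two derivations of g b:
  T ⇒ E ⇒ g b
  T ⇒ C ⇒ g b

g b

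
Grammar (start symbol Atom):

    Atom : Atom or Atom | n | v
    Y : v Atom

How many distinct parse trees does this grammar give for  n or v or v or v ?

5

Parse trees for n or v or v or v:
  [Atom [Atom n] or [Atom [Atom v] or [Atom [Atom v] or [Atom v]]]]
  [Atom [Atom n] or [Atom [Atom [Atom v] or [Atom v]] or [Atom v]]]
  [Atom [Atom [Atom n] or [Atom v]] or [Atom [Atom v] or [Atom v]]]
  [Atom [Atom [Atom n] or [Atom [Atom v] or [Atom v]]] or [Atom v]]
  [Atom [Atom [Atom [Atom n] or [Atom v]] or [Atom v]] or [Atom v]]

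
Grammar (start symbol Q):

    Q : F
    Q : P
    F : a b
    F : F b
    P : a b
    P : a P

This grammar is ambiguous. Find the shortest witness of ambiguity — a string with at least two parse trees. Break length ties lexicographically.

length 2: a b has 2 parse trees

Two derivations of a b:
  Q ⇒ F ⇒ a b
  Q ⇒ P ⇒ a b

a b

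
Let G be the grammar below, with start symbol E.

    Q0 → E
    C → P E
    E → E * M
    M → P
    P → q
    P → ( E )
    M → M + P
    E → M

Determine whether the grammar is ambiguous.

Unambiguous

Only E, M, P are reachable from E; ignoring the rest: E → E * M | M  ;  M → M + P | P  — a left-associative chain with P at the bottom. Each string factors uniquely by precedence.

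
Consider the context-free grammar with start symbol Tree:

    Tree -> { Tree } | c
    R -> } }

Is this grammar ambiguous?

(R is unreachable from Tree, so its rules don't affect L(Tree).) L(Tree) is { openⁿ atom closeⁿ : n ≥ 0 }. The bracket depth fixes n, and the derivation is forced at every step.

Unambiguous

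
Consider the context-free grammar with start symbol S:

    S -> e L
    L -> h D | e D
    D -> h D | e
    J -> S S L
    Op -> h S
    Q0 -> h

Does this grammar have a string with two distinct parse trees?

Unambiguous

(J, Op, Q0 are unreachable from S, so their rules don't affect L(S).) Restricted to the reachable nonterminals, every rule has the form A → t or A → t B, and no two rules for the same A share a first terminal. The grammar encodes a DFA — one run per string.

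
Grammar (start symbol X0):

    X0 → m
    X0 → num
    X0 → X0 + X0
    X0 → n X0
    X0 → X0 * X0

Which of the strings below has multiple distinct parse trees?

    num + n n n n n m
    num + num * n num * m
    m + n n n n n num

num + n n n n n m: 1 tree
num + num * n num * m: 7 trees
m + n n n n n num: 1 tree

num + num * n num * m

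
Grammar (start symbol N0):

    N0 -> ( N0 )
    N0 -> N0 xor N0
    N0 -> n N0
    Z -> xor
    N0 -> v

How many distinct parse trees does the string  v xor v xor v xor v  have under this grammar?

5

Parse trees for v xor v xor v xor v:
  [N0 [N0 v] xor [N0 [N0 v] xor [N0 [N0 v] xor [N0 v]]]]
  [N0 [N0 v] xor [N0 [N0 [N0 v] xor [N0 v]] xor [N0 v]]]
  [N0 [N0 [N0 v] xor [N0 v]] xor [N0 [N0 v] xor [N0 v]]]
  [N0 [N0 [N0 v] xor [N0 [N0 v] xor [N0 v]]] xor [N0 v]]
  [N0 [N0 [N0 [N0 v] xor [N0 v]] xor [N0 v]] xor [N0 v]]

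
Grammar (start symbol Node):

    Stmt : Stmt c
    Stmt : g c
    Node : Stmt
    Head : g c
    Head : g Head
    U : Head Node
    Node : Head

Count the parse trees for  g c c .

Parse trees for g c c:
  [Node [Stmt [Stmt g c] c]]

1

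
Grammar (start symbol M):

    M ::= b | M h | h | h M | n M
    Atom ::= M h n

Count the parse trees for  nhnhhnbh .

Parse trees for nhnhhnbh:
  [M [M n [M h [M n [M h [M h [M n [M b]]]]]]] h]
  [M n [M [M h [M n [M h [M h [M n [M b]]]]]] h]]
  [M n [M h [M [M n [M h [M h [M n [M b]]]]] h]]]
  [M n [M h [M n [M [M h [M h [M n [M b]]]] h]]]]
  [M n [M h [M n [M h [M [M h [M n [M b]]] h]]]]]
  [M n [M h [M n [M h [M h [M [M n [M b]] h]]]]]]
  [M n [M h [M n [M h [M h [M n [M [M b] h]]]]]]]

7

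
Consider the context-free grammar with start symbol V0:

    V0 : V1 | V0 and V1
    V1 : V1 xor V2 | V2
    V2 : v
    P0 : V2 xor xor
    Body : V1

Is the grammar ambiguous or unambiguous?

(P0, Body are unreachable from V0, so their rules don't affect L(V0).) The grammar is stratified — V0 handles 'and' (left-recursive), V1 handles 'xor', V2 atoms. Each operator has a fixed associativity and precedence level, so every string has one parse.

Unambiguous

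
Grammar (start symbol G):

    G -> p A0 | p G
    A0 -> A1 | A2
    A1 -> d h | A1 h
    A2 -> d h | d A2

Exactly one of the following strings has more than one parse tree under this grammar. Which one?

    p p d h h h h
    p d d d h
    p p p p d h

p p d h h h h: 1 tree
p d d d h: 1 tree
p p p p d h: 2 trees

p p p p d h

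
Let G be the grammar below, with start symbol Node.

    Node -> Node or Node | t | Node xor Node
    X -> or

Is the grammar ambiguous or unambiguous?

Ambiguous

Witness: t or t or t

Derivation 1: Node ⇒ Node or Node ⇒ Node or Node or Node ⇒ t or Node or Node ⇒ t or t or Node ⇒ t or t or t
Derivation 2: Node ⇒ Node or Node ⇒ t or Node ⇒ t or Node or Node ⇒ t or t or Node ⇒ t or t or t

Two distinct leftmost derivations for the same string.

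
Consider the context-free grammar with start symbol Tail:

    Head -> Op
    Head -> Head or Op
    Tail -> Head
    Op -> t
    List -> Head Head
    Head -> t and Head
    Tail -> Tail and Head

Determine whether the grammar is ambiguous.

Ambiguous

Witness: t and t

Derivation 1: Tail ⇒ Head ⇒ t and Head ⇒ t and Op ⇒ t and t
Derivation 2: Tail ⇒ Tail and Head ⇒ Head and Head ⇒ Op and Head ⇒ t and Head ⇒ t and Op ⇒ t and t

Two distinct leftmost derivations for the same string.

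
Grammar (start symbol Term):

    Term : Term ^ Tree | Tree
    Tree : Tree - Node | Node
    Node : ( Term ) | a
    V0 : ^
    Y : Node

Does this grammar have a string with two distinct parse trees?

(V0, Y are unreachable from Term, so their rules don't affect L(Term).) The grammar is stratified — Term handles '^' (left-recursive), Tree handles '-', Node atoms. Each operator has a fixed associativity and precedence level, so every string has one parse.

Unambiguous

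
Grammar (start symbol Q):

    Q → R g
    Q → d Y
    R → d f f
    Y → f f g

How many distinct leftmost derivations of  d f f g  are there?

Parse trees for d f f g:
  [Q [R d f f] g]
  [Q d [Y f f g]]

2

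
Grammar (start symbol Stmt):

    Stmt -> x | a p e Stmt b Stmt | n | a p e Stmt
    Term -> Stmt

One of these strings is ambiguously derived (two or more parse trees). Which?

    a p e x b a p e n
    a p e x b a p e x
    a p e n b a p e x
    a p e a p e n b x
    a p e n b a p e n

a p e x b a p e n: 1 tree
a p e x b a p e x: 1 tree
a p e n b a p e x: 1 tree
a p e a p e n b x: 2 trees
a p e n b a p e n: 1 tree

a p e a p e n b x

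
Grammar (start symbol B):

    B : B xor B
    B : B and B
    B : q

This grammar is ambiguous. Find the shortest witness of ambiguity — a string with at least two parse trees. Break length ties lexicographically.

length 1: no string has ≥2 trees
length 3: no string has ≥2 trees
length 5: q and q and q has 2 parse trees

Two derivations of q and q and q:
  B ⇒ B and B ⇒ B and B and B ⇒ q and B and B ⇒ q and q and B ⇒ q and q and q
  B ⇒ B and B ⇒ q and B ⇒ q and B and B ⇒ q and q and B ⇒ q and q and q

q and q and q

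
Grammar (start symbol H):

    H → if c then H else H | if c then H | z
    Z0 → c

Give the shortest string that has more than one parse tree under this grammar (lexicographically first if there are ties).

length 1: no string has ≥2 trees
length 4: no string has ≥2 trees
length 6: no string has ≥2 trees
length 7: no string has ≥2 trees
length 9: if c then if c then z else z has 2 parse trees

Two derivations of if c then if c then z else z:
  H ⇒ if c then H else H ⇒ if c then if c then H else H ⇒ if c then if c then z else H ⇒ if c then if c then z else z
  H ⇒ if c then H ⇒ if c then if c then H else H ⇒ if c then if c then z else H ⇒ if c then if c then z else z

if c then if c then z else z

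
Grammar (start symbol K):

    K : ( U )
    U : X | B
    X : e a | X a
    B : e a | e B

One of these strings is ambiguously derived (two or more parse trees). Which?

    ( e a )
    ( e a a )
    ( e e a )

( e a ): 2 trees
( e a a ): 1 tree
( e e a ): 1 tree

( e a )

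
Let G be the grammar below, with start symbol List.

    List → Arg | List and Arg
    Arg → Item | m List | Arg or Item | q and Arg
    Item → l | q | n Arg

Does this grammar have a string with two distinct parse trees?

Ambiguous

Witness: q and l

Derivation 1: List ⇒ Arg ⇒ q and Arg ⇒ q and Item ⇒ q and l
Derivation 2: List ⇒ List and Arg ⇒ Arg and Arg ⇒ Item and Arg ⇒ q and Arg ⇒ q and Item ⇒ q and l

Two distinct leftmost derivations for the same string.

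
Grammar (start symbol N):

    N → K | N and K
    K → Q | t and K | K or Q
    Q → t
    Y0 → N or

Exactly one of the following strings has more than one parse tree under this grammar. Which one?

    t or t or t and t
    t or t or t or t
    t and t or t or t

t or t or t and t: 1 tree
t or t or t or t: 1 tree
t and t or t or t: 4 trees

t and t or t or t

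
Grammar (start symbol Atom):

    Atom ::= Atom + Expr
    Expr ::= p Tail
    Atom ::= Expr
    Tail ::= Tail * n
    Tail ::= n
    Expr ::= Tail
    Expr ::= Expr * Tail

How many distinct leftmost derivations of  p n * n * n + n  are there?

Parse trees for p n * n * n + n:
  [Atom [Atom [Expr p [Tail [Tail [Tail n] * n] * n]]] + [Expr [Tail n]]]
  [Atom [Atom [Expr [Expr p [Tail n]] * [Tail [Tail n] * n]]] + [Expr [Tail n]]]
  [Atom [Atom [Expr [Expr p [Tail [Tail n] * n]] * [Tail n]]] + [Expr [Tail n]]]
  [Atom [Atom [Expr [Expr [Expr p [Tail n]] * [Tail n]] * [Tail n]]] + [Expr [Tail n]]]

4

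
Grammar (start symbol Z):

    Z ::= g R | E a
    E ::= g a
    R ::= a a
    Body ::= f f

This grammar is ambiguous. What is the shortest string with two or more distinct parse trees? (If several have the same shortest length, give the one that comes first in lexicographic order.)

length 3: g a a has 2 parse trees

Two derivations of g a a:
  Z ⇒ g R ⇒ g a a
  Z ⇒ E a ⇒ g a a

g a a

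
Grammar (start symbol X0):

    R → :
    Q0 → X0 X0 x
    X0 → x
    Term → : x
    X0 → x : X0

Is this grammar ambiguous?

Unambiguous

Only X0 is reachable from X0; ignoring the rest: The reachable grammar is A → atom sep A | atom. Each atom is followed by either the separator (recurse) or end-of-string (stop) — no choice point.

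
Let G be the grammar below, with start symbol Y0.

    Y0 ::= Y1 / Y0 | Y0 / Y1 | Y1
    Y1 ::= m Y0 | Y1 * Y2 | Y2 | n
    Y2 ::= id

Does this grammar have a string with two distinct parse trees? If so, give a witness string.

Ambiguous

Witness: id / id

Derivation 1: Y0 ⇒ Y1 / Y0 ⇒ Y2 / Y0 ⇒ id / Y0 ⇒ id / Y1 ⇒ id / Y2 ⇒ id / id
Derivation 2: Y0 ⇒ Y0 / Y1 ⇒ Y1 / Y1 ⇒ Y2 / Y1 ⇒ id / Y1 ⇒ id / Y2 ⇒ id / id

Two distinct leftmost derivations for the same string.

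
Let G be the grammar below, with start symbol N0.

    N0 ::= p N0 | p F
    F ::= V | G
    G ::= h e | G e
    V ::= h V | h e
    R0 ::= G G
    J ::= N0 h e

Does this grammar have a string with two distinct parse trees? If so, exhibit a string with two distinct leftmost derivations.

Ambiguous

Witness: p h e

Derivation 1: N0 ⇒ p F ⇒ p V ⇒ p h e
Derivation 2: N0 ⇒ p F ⇒ p G ⇒ p h e

Two distinct leftmost derivations for the same string.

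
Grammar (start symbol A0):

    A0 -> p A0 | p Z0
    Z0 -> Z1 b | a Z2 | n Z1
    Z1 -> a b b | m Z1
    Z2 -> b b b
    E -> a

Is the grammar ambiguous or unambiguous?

Witness: p a b b b

Derivation 1: A0 ⇒ p Z0 ⇒ p Z1 b ⇒ p a b b b
Derivation 2: A0 ⇒ p Z0 ⇒ p a Z2 ⇒ p a b b b

Two distinct leftmost derivations for the same string.

Ambiguous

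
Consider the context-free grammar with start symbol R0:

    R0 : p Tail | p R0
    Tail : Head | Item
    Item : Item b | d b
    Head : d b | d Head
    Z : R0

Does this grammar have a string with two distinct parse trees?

Ambiguous

Witness: p d b

Derivation 1: R0 ⇒ p Tail ⇒ p Head ⇒ p d b
Derivation 2: R0 ⇒ p Tail ⇒ p Item ⇒ p d b

Two distinct leftmost derivations for the same string.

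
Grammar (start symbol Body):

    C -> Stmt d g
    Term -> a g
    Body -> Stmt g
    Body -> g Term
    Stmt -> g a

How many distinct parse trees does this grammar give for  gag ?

2

Parse trees for gag:
  [Body [Stmt g a] g]
  [Body g [Term a g]]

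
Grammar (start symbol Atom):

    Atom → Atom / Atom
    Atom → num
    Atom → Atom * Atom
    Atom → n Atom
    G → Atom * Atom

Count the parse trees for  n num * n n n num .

2

Parse trees for n num * n n n num:
  [Atom [Atom n [Atom num]] * [Atom n [Atom n [Atom n [Atom num]]]]]
  [Atom n [Atom [Atom num] * [Atom n [Atom n [Atom n [Atom num]]]]]]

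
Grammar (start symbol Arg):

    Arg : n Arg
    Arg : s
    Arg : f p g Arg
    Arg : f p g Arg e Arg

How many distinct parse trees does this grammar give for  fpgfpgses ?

2

Parse trees for fpgfpgses:
  [Arg f p g [Arg f p g [Arg s] e [Arg s]]]
  [Arg f p g [Arg f p g [Arg s]] e [Arg s]]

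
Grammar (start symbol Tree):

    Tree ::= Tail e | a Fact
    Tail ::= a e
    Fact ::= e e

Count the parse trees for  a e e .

2

Parse trees for a e e:
  [Tree [Tail a e] e]
  [Tree a [Fact e e]]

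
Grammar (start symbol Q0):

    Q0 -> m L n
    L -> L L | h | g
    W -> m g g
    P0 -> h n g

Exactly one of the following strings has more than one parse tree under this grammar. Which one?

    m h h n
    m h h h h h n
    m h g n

m h h n: 1 tree
m h h h h h n: 14 trees
m h g n: 1 tree

m h h h h h n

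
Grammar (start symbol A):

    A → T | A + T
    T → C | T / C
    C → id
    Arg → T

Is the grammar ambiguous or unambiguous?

Only A, T, C are reachable from A; ignoring the rest: The grammar is stratified — A handles '+' (left-recursive), T handles '/', C atoms. Each operator has a fixed associativity and precedence level, so every string has one parse.

Unambiguous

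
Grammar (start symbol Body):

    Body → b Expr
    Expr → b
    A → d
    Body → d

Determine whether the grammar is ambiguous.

Only Body, Expr are reachable from Body; ignoring the rest: Restricted to the reachable nonterminals, every rule has the form A → t or A → t B, and no two rules for the same A share a first terminal. The grammar encodes a DFA — one run per string.

Unambiguous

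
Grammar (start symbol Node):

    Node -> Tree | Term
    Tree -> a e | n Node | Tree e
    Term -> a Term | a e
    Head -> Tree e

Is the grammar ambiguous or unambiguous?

Ambiguous

Witness: a e

Derivation 1: Node ⇒ Tree ⇒ a e
Derivation 2: Node ⇒ Term ⇒ a e

Two distinct leftmost derivations for the same string.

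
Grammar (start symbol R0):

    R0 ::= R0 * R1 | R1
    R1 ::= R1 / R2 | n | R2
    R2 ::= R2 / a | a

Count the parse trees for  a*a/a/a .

Parse trees for a*a/a/a:
  [R0 [R0 [R1 [R2 a]]] * [R1 [R1 [R2 a]] / [R2 [R2 a] / a]]]
  [R0 [R0 [R1 [R2 a]]] * [R1 [R1 [R1 [R2 a]] / [R2 a]] / [R2 a]]]
  [R0 [R0 [R1 [R2 a]]] * [R1 [R1 [R2 [R2 a] / a]] / [R2 a]]]
  [R0 [R0 [R1 [R2 a]]] * [R1 [R2 [R2 [R2 a] / a] / a]]]

4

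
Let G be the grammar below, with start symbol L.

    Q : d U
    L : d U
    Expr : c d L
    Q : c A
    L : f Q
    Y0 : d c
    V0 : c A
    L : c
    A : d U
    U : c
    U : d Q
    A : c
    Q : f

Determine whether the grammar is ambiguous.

Unambiguous

(Expr, V0, Y0 are unreachable from L, so their rules don't affect L(L).) Each reachable nonterminal has at most one production per leading terminal, and all productions are right-linear; the derivation is determined token-by-token.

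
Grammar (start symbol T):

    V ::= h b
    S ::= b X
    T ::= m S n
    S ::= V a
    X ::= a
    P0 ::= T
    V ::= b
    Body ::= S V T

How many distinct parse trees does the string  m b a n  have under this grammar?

Parse trees for m b a n:
  [T m [S b [X a]] n]
  [T m [S [V b] a] n]

2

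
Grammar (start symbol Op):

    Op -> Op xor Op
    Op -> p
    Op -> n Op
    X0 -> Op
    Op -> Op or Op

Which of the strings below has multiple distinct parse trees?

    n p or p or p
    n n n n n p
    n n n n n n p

n p or p or p

n p or p or p: 5 trees
n n n n n p: 1 tree
n n n n n n p: 1 tree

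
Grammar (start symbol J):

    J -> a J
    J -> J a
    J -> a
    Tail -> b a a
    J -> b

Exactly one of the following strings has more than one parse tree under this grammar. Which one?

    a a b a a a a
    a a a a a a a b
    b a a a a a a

a a b a a a a

a a b a a a a: 15 trees
a a a a a a a b: 1 tree
b a a a a a a: 1 tree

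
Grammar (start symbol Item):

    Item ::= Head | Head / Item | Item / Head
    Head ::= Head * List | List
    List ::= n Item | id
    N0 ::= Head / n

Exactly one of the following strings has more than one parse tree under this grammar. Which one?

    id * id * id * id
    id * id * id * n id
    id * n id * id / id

id * n id * id / id

id * id * id * id: 1 tree
id * id * id * n id: 1 tree
id * n id * id / id: 6 trees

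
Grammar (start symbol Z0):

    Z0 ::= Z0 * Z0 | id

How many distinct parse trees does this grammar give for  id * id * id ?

Parse trees for id * id * id:
  [Z0 [Z0 id] * [Z0 [Z0 id] * [Z0 id]]]
  [Z0 [Z0 [Z0 id] * [Z0 id]] * [Z0 id]]

2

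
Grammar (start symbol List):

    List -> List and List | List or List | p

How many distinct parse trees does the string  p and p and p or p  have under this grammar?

5

Parse trees for p and p and p or p:
  [List [List p] and [List [List p] and [List [List p] or [List p]]]]
  [List [List p] and [List [List [List p] and [List p]] or [List p]]]
  [List [List [List p] and [List p]] and [List [List p] or [List p]]]
  [List [List [List p] and [List [List p] and [List p]]] or [List p]]
  [List [List [List [List p] and [List p]] and [List p]] or [List p]]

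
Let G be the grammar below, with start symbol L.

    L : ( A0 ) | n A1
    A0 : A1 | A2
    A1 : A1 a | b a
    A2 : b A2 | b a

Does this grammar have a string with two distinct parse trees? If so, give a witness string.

Ambiguous

Witness: ( b a )

Derivation 1: L ⇒ ( A0 ) ⇒ ( A1 ) ⇒ ( b a )
Derivation 2: L ⇒ ( A0 ) ⇒ ( A2 ) ⇒ ( b a )

Two distinct leftmost derivations for the same string.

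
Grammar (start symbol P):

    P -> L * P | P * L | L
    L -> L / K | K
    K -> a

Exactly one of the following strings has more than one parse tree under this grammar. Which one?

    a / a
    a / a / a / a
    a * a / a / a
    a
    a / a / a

a * a / a / a

a / a: 1 tree
a / a / a / a: 1 tree
a * a / a / a: 2 trees
a: 1 tree
a / a / a: 1 tree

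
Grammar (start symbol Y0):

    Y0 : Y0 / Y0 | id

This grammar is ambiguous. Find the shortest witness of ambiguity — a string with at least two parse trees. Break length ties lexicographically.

id / id / id

length 1: no string has ≥2 trees
length 3: no string has ≥2 trees
length 5: id / id / id has 2 parse trees

Two derivations of id / id / id:
  Y0 ⇒ Y0 / Y0 ⇒ Y0 / Y0 / Y0 ⇒ id / Y0 / Y0 ⇒ id / id / Y0 ⇒ id / id / id
  Y0 ⇒ Y0 / Y0 ⇒ id / Y0 ⇒ id / Y0 / Y0 ⇒ id / id / Y0 ⇒ id / id / id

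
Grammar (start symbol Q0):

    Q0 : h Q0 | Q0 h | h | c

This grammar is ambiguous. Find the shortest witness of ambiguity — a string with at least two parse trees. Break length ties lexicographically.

length 1: no string has ≥2 trees
length 2: h h has 2 parse trees

Two derivations of h h:
  Q0 ⇒ h Q0 ⇒ h h
  Q0 ⇒ Q0 h ⇒ h h

h h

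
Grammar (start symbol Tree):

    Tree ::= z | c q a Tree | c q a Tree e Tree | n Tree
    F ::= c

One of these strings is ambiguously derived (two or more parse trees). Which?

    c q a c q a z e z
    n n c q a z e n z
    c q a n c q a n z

c q a c q a z e z

c q a c q a z e z: 2 trees
n n c q a z e n z: 1 tree
c q a n c q a n z: 1 tree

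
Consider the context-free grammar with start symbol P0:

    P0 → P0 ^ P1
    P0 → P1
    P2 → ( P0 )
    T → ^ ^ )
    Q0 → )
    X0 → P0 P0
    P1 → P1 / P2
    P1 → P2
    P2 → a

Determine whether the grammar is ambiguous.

Unambiguous

(T, X0, Q0 are unreachable from P0, so their rules don't affect L(P0).) The grammar is stratified — P0 handles '^' (left-recursive), P1 handles '/', P2 atoms. Each operator has a fixed associativity and precedence level, so every string has one parse.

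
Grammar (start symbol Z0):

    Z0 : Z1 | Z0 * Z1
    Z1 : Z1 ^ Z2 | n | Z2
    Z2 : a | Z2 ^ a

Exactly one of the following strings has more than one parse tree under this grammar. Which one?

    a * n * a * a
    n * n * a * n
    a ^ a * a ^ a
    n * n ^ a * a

a * n * a * a: 1 tree
n * n * a * n: 1 tree
a ^ a * a ^ a: 4 trees
n * n ^ a * a: 1 tree

a ^ a * a ^ a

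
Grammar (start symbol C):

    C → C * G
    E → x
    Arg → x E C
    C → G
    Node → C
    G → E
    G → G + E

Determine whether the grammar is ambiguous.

(Arg, Node are unreachable from C, so their rules don't affect L(C).) The grammar is stratified — C handles '*' (left-recursive), G handles '+', E atoms. Each operator has a fixed associativity and precedence level, so every string has one parse.

Unambiguous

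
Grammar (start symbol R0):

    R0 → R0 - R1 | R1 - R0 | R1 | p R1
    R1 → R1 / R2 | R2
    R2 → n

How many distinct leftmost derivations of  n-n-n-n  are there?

8

Parse trees for n-n-n-n:
  [R0 [R0 [R0 [R0 [R1 [R2 n]]] - [R1 [R2 n]]] - [R1 [R2 n]]] - [R1 [R2 n]]]
  [R0 [R0 [R0 [R1 [R2 n]] - [R0 [R1 [R2 n]]]] - [R1 [R2 n]]] - [R1 [R2 n]]]
  [R0 [R0 [R1 [R2 n]] - [R0 [R0 [R1 [R2 n]]] - [R1 [R2 n]]]] - [R1 [R2 n]]]
  [R0 [R0 [R1 [R2 n]] - [R0 [R1 [R2 n]] - [R0 [R1 [R2 n]]]]] - [R1 [R2 n]]]
  [R0 [R1 [R2 n]] - [R0 [R0 [R0 [R1 [R2 n]]] - [R1 [R2 n]]] - [R1 [R2 n]]]]
  [R0 [R1 [R2 n]] - [R0 [R0 [R1 [R2 n]] - [R0 [R1 [R2 n]]]] - [R1 [R2 n]]]]
  [R0 [R1 [R2 n]] - [R0 [R1 [R2 n]] - [R0 [R0 [R1 [R2 n]]] - [R1 [R2 n]]]]]
  [R0 [R1 [R2 n]] - [R0 [R1 [R2 n]] - [R0 [R1 [R2 n]] - [R0 [R1 [R2 n]]]]]]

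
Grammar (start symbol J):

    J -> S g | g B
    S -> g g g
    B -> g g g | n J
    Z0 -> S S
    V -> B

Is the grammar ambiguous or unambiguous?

Witness: g g g g

Derivation 1: J ⇒ S g ⇒ g g g g
Derivation 2: J ⇒ g B ⇒ g g g g

Two distinct leftmost derivations for the same string.

Ambiguous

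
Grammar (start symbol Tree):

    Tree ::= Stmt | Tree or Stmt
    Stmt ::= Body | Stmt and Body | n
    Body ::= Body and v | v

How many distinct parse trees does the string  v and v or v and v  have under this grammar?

4

Parse trees for v and v or v and v:
  [Tree [Tree [Stmt [Body [Body v] and v]]] or [Stmt [Body [Body v] and v]]]
  [Tree [Tree [Stmt [Body [Body v] and v]]] or [Stmt [Stmt [Body v]] and [Body v]]]
  [Tree [Tree [Stmt [Stmt [Body v]] and [Body v]]] or [Stmt [Body [Body v] and v]]]
  [Tree [Tree [Stmt [Stmt [Body v]] and [Body v]]] or [Stmt [Stmt [Body v]] and [Body v]]]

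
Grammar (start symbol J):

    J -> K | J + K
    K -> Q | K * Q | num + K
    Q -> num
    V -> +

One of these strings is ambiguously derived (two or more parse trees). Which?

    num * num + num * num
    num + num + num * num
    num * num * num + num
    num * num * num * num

num * num + num * num: 1 tree
num + num + num * num: 7 trees
num * num * num + num: 1 tree
num * num * num * num: 1 tree

num + num + num * num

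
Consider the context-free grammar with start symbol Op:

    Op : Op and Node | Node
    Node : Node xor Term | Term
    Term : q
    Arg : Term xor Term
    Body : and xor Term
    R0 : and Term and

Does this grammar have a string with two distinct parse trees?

Unambiguous

(Arg, Body, R0 are unreachable from Op, so their rules don't affect L(Op).) The grammar is stratified — Op handles 'and' (left-recursive), Node handles 'xor', Term atoms. Each operator has a fixed associativity and precedence level, so every string has one parse.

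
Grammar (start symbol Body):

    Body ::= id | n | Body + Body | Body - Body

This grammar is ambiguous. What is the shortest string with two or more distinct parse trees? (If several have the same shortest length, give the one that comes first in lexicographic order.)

id + id + id

length 1: no string has ≥2 trees
length 3: no string has ≥2 trees
length 5: id + id + id has 2 parse trees

Two derivations of id + id + id:
  Body ⇒ Body + Body ⇒ id + Body ⇒ id + Body + Body ⇒ id + id + Body ⇒ id + id + id
  Body ⇒ Body + Body ⇒ Body + Body + Body ⇒ id + Body + Body ⇒ id + id + Body ⇒ id + id + id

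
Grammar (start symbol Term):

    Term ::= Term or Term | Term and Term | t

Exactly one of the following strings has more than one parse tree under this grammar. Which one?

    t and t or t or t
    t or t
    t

t and t or t or t: 5 trees
t or t: 1 tree
t: 1 tree

t and t or t or t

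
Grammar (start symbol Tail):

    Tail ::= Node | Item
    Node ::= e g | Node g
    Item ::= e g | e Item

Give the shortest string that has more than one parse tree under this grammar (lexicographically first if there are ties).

e g

length 2: e g has 2 parse trees

Two derivations of e g:
  Tail ⇒ Node ⇒ e g
  Tail ⇒ Item ⇒ e g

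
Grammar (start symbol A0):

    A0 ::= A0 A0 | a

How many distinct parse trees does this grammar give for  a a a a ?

Parse trees for a a a a:
  [A0 [A0 a] [A0 [A0 a] [A0 [A0 a] [A0 a]]]]
  [A0 [A0 a] [A0 [A0 [A0 a] [A0 a]] [A0 a]]]
  [A0 [A0 [A0 a] [A0 a]] [A0 [A0 a] [A0 a]]]
  [A0 [A0 [A0 a] [A0 [A0 a] [A0 a]]] [A0 a]]
  [A0 [A0 [A0 [A0 a] [A0 a]] [A0 a]] [A0 a]]

5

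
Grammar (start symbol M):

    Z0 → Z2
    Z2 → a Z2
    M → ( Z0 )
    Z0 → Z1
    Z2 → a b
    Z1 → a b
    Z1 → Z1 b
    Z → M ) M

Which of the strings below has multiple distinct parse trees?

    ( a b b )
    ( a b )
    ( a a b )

( a b b ): 1 tree
( a b ): 2 trees
( a a b ): 1 tree

( a b )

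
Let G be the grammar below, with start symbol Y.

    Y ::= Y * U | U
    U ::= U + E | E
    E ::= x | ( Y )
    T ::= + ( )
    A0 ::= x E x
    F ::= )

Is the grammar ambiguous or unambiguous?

Only Y, U, E are reachable from Y; ignoring the rest: This is a standard precedence ladder (Y over U over E), with each level left-recursive on its own operator ('*' at Y, '+' at U). That structure is LR(1), hence unambiguous.

Unambiguous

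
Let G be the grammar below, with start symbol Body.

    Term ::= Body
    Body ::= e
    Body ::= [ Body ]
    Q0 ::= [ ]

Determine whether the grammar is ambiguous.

Only Body is reachable from Body; ignoring the rest: L(Body) is { openⁿ atom closeⁿ : n ≥ 0 }. The bracket depth fixes n, and the derivation is forced at every step.

Unambiguous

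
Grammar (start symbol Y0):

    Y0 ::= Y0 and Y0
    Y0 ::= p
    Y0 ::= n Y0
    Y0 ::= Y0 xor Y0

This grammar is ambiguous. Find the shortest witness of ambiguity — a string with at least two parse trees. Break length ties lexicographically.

n p and p

length 1: no string has ≥2 trees
length 2: no string has ≥2 trees
length 3: no string has ≥2 trees
length 4: n p and p has 2 parse trees

Two derivations of n p and p:
  Y0 ⇒ Y0 and Y0 ⇒ n Y0 and Y0 ⇒ n p and Y0 ⇒ n p and p
  Y0 ⇒ n Y0 ⇒ n Y0 and Y0 ⇒ n p and Y0 ⇒ n p and p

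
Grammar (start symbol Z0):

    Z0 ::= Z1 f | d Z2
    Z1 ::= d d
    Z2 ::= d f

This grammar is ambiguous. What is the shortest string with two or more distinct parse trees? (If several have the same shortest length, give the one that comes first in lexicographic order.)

d d f

length 3: d d f has 2 parse trees

Two derivations of d d f:
  Z0 ⇒ Z1 f ⇒ d d f
  Z0 ⇒ d Z2 ⇒ d d f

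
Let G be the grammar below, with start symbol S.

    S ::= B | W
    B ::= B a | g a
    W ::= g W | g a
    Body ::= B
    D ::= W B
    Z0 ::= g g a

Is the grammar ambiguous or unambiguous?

Witness: g a

Derivation 1: S ⇒ B ⇒ g a
Derivation 2: S ⇒ W ⇒ g a

Two distinct leftmost derivations for the same string.

Ambiguous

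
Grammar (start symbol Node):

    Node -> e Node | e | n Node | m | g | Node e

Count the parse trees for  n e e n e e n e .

Parse trees for n e e n e e n e:
  [Node n [Node e [Node e [Node n [Node e [Node e [Node n [Node e]]]]]]]]

1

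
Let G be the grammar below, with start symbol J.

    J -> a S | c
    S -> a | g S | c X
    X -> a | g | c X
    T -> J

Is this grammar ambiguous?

Unambiguous

(T is unreachable from J, so its rules don't affect L(J).) The reachable rules are right-linear with at most one rule per (nonterminal, next-terminal) pair. Each input token forces the next rule, so parsing is deterministic.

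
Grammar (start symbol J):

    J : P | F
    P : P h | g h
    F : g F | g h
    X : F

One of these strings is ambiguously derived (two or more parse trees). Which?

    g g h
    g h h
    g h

g h

g g h: 1 tree
g h h: 1 tree
g h: 2 trees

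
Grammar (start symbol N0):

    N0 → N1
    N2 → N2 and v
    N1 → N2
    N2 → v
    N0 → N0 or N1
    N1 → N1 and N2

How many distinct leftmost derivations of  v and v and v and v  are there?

Parse trees for v and v and v and v:
  [N0 [N1 [N2 [N2 [N2 [N2 v] and v] and v] and v]]]
  [N0 [N1 [N1 [N2 v]] and [N2 [N2 [N2 v] and v] and v]]]
  [N0 [N1 [N1 [N2 [N2 v] and v]] and [N2 [N2 v] and v]]]
  [N0 [N1 [N1 [N1 [N2 v]] and [N2 v]] and [N2 [N2 v] and v]]]
  [N0 [N1 [N1 [N2 [N2 [N2 v] and v] and v]] and [N2 v]]]
  [N0 [N1 [N1 [N1 [N2 v]] and [N2 [N2 v] and v]] and [N2 v]]]
  [N0 [N1 [N1 [N1 [N2 [N2 v] and v]] and [N2 v]] and [N2 v]]]
  [N0 [N1 [N1 [N1 [N1 [N2 v]] and [N2 v]] and [N2 v]] and [N2 v]]]

8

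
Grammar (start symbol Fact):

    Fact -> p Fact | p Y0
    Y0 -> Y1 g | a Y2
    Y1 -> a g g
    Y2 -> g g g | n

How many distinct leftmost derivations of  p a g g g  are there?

2

Parse trees for p a g g g:
  [Fact p [Y0 [Y1 a g g] g]]
  [Fact p [Y0 a [Y2 g g g]]]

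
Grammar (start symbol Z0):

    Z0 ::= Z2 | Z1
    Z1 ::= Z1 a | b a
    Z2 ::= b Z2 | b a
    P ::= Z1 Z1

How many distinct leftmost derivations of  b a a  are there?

1

Parse trees for b a a:
  [Z0 [Z1 [Z1 b a] a]]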